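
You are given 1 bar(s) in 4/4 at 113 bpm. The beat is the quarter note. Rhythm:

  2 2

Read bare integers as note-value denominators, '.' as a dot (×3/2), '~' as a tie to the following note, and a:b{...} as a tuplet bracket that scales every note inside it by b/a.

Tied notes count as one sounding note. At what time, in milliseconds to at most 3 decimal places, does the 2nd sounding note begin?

1. 0.0ms @ 0 + 1061.947ms (2)
2. 1061.947ms @ 2 + 1061.947ms (2)

note 2 onset = 2b = 1061.947ms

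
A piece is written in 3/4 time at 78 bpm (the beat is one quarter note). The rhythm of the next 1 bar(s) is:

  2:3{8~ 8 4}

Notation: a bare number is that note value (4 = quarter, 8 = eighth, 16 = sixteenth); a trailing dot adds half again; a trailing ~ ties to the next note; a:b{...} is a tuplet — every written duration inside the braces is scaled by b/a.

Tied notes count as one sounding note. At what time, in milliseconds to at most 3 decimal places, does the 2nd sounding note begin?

1. 0.0ms @ 0 + 1153.846ms (3/2)
2. 1153.846ms @ 3/2 + 1153.846ms (3/2)

note 2 onset = 3/2b = 1153.846ms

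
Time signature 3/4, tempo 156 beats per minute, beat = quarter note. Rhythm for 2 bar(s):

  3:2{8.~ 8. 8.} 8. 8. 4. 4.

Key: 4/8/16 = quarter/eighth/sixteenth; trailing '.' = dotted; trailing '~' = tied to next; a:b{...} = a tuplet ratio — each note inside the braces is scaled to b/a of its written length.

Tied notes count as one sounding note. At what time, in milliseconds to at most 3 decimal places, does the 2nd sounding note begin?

note 2 onset = 1b = 384.615ms

1. 0.0ms @ 0 + 384.615ms (1)
2. 384.615ms @ 1 + 192.308ms (1/2)
3. 576.923ms @ 3/2 + 288.462ms (3/4)
4. 865.385ms @ 9/4 + 288.462ms (3/4)
5. 1153.846ms @ 3 + 576.923ms (3/2)
6. 1730.769ms @ 9/2 + 576.923ms (3/2)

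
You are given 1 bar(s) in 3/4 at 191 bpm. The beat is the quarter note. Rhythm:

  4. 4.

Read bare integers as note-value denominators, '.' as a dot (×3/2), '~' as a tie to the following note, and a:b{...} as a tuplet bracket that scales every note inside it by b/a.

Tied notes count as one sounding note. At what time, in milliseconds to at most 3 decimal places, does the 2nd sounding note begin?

note 2 onset = 3/2b = 471.204ms

1. 0.0ms @ 0 + 471.204ms (3/2)
2. 471.204ms @ 3/2 + 471.204ms (3/2)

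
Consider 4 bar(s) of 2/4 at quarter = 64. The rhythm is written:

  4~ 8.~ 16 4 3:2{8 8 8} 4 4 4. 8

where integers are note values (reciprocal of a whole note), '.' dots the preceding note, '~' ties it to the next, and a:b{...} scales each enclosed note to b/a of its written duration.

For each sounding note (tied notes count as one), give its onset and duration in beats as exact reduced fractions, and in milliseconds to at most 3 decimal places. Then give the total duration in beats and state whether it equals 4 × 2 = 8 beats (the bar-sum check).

1) 0.0ms=0b +1875.0ms=2b
2) 1875.0ms=2b +937.5ms=1b
3) 2812.5ms=3b +312.5ms=1/3b
4) 3125.0ms=10/3b +312.5ms=1/3b
5) 3437.5ms=11/3b +312.5ms=1/3b
6) 3750.0ms=4b +937.5ms=1b
7) 4687.5ms=5b +937.5ms=1b
8) 5625.0ms=6b +1406.25ms=3/2b
9) 7031.25ms=15/2b +468.75ms=1/2b
Σ=8b of 8 (64bpm 2/4) — PASS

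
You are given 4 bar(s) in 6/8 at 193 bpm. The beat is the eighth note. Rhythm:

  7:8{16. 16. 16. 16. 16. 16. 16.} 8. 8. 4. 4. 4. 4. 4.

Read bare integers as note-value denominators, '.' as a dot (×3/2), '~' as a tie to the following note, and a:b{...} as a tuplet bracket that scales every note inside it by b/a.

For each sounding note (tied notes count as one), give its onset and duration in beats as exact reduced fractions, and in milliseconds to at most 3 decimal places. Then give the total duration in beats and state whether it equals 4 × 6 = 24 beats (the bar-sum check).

1) 0.0ms=0b +266.469ms=6/7b
2) 266.469ms=6/7b +266.469ms=6/7b
3) 532.939ms=12/7b +266.469ms=6/7b
4) 799.408ms=18/7b +266.469ms=6/7b
5) 1065.877ms=24/7b +266.469ms=6/7b
6) 1332.346ms=30/7b +266.469ms=6/7b
7) 1598.816ms=36/7b +266.469ms=6/7b
8) 1865.285ms=6b +466.321ms=3/2b
9) 2331.606ms=15/2b +466.321ms=3/2b
10) 2797.927ms=9b +932.642ms=3b
11) 3730.57ms=12b +932.642ms=3b
12) 4663.212ms=15b +932.642ms=3b
13) 5595.855ms=18b +932.642ms=3b
14) 6528.497ms=21b +932.642ms=3b
Σ=24b of 24 (193bpm 6/8) — PASS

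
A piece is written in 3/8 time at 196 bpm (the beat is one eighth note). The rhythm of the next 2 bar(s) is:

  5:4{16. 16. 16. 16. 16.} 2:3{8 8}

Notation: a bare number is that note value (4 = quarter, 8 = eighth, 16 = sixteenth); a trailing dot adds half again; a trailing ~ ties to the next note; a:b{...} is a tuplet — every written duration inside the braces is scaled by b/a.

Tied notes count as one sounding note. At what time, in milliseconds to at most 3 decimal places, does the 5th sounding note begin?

1. 0.0ms @ 0 + 183.673ms (3/5)
2. 183.673ms @ 3/5 + 183.673ms (3/5)
3. 367.347ms @ 6/5 + 183.673ms (3/5)
4. 551.02ms @ 9/5 + 183.673ms (3/5)
5. 734.694ms @ 12/5 + 183.673ms (3/5)
6. 918.367ms @ 3 + 459.184ms (3/2)
7. 1377.551ms @ 9/2 + 459.184ms (3/2)

note 5 onset = 12/5b = 734.694ms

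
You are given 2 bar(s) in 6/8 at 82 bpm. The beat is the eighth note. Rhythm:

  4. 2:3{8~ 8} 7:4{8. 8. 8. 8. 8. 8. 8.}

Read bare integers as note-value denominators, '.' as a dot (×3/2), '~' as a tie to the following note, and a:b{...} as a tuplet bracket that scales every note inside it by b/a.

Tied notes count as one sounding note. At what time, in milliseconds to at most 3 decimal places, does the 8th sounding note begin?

note 8 onset = 72/7b = 7526.132ms

1. 0.0ms @ 0 + 2195.122ms (3)
2. 2195.122ms @ 3 + 2195.122ms (3)
3. 4390.244ms @ 6 + 627.178ms (6/7)
4. 5017.422ms @ 48/7 + 627.178ms (6/7)
5. 5644.599ms @ 54/7 + 627.178ms (6/7)
6. 6271.777ms @ 60/7 + 627.178ms (6/7)
7. 6898.955ms @ 66/7 + 627.178ms (6/7)
8. 7526.132ms @ 72/7 + 627.178ms (6/7)
9. 8153.31ms @ 78/7 + 627.178ms (6/7)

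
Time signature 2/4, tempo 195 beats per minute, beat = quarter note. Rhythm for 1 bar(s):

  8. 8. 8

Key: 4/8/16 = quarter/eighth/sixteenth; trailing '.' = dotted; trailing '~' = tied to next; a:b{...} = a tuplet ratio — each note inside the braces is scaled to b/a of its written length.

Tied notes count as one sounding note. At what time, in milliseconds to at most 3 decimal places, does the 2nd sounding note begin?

note 2 onset = 3/4b = 230.769ms

1. 0.0ms @ 0 + 230.769ms (3/4)
2. 230.769ms @ 3/4 + 230.769ms (3/4)
3. 461.538ms @ 3/2 + 153.846ms (1/2)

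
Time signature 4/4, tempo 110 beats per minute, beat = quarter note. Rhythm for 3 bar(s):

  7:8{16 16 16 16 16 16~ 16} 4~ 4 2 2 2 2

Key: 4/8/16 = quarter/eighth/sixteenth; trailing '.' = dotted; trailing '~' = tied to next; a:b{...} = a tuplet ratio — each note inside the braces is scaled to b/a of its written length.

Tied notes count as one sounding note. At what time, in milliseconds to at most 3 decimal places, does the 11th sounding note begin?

note 11 onset = 10b = 5454.545ms

1. 0.0ms @ 0 + 155.844ms (2/7)
2. 155.844ms @ 2/7 + 155.844ms (2/7)
3. 311.688ms @ 4/7 + 155.844ms (2/7)
4. 467.532ms @ 6/7 + 155.844ms (2/7)
5. 623.377ms @ 8/7 + 155.844ms (2/7)
6. 779.221ms @ 10/7 + 311.688ms (4/7)
7. 1090.909ms @ 2 + 1090.909ms (2)
8. 2181.818ms @ 4 + 1090.909ms (2)
9. 3272.727ms @ 6 + 1090.909ms (2)
10. 4363.636ms @ 8 + 1090.909ms (2)
11. 5454.545ms @ 10 + 1090.909ms (2)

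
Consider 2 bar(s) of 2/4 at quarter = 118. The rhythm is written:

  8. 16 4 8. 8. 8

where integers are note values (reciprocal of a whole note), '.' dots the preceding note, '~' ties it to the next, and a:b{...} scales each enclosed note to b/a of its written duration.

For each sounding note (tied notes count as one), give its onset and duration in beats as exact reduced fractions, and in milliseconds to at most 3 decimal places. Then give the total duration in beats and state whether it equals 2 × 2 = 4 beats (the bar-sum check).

1) 0.0ms=0b +381.356ms=3/4b
2) 381.356ms=3/4b +127.119ms=1/4b
3) 508.475ms=1b +508.475ms=1b
4) 1016.949ms=2b +381.356ms=3/4b
5) 1398.305ms=11/4b +381.356ms=3/4b
6) 1779.661ms=7/2b +254.237ms=1/2b
Σ=4b of 4 (118bpm 2/4) — PASS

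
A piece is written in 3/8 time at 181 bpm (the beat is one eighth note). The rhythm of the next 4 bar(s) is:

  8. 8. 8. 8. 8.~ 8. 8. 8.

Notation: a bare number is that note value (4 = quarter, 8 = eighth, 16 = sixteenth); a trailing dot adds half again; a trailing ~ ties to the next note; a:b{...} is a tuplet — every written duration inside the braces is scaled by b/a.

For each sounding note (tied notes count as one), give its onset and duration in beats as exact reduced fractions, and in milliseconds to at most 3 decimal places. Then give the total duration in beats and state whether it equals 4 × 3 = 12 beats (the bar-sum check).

1) 0.0ms=0b +497.238ms=3/2b
2) 497.238ms=3/2b +497.238ms=3/2b
3) 994.475ms=3b +497.238ms=3/2b
4) 1491.713ms=9/2b +497.238ms=3/2b
5) 1988.95ms=6b +994.475ms=3b
6) 2983.425ms=9b +497.238ms=3/2b
7) 3480.663ms=21/2b +497.238ms=3/2b
Σ=12b of 12 (181bpm 3/8) — PASS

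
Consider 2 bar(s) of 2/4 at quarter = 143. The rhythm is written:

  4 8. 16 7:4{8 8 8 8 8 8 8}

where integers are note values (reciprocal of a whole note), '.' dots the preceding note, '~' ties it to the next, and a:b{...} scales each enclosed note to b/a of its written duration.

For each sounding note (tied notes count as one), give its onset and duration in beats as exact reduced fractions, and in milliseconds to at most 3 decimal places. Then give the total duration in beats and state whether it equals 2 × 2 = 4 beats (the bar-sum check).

1) 0.0ms=0b +419.58ms=1b
2) 419.58ms=1b +314.685ms=3/4b
3) 734.266ms=7/4b +104.895ms=1/4b
4) 839.161ms=2b +119.88ms=2/7b
5) 959.041ms=16/7b +119.88ms=2/7b
6) 1078.921ms=18/7b +119.88ms=2/7b
7) 1198.801ms=20/7b +119.88ms=2/7b
8) 1318.681ms=22/7b +119.88ms=2/7b
9) 1438.561ms=24/7b +119.88ms=2/7b
10) 1558.442ms=26/7b +119.88ms=2/7b
Σ=4b of 4 (143bpm 2/4) — PASS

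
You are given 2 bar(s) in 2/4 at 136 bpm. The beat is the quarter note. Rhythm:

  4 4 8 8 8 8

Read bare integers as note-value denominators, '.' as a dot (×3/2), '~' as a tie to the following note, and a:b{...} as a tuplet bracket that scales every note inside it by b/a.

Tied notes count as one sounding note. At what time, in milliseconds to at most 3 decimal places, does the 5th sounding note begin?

1. 0.0ms @ 0 + 441.176ms (1)
2. 441.176ms @ 1 + 441.176ms (1)
3. 882.353ms @ 2 + 220.588ms (1/2)
4. 1102.941ms @ 5/2 + 220.588ms (1/2)
5. 1323.529ms @ 3 + 220.588ms (1/2)
6. 1544.118ms @ 7/2 + 220.588ms (1/2)

note 5 onset = 3b = 1323.529ms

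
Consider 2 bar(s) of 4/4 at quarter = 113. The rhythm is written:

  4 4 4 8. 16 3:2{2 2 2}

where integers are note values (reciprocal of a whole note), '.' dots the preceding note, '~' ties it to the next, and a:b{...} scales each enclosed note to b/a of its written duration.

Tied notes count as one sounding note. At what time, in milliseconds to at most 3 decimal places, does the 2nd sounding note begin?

note 2 onset = 1b = 530.973ms

1. 0.0ms @ 0 + 530.973ms (1)
2. 530.973ms @ 1 + 530.973ms (1)
3. 1061.947ms @ 2 + 530.973ms (1)
4. 1592.92ms @ 3 + 398.23ms (3/4)
5. 1991.15ms @ 15/4 + 132.743ms (1/4)
6. 2123.894ms @ 4 + 707.965ms (4/3)
7. 2831.858ms @ 16/3 + 707.965ms (4/3)
8. 3539.823ms @ 20/3 + 707.965ms (4/3)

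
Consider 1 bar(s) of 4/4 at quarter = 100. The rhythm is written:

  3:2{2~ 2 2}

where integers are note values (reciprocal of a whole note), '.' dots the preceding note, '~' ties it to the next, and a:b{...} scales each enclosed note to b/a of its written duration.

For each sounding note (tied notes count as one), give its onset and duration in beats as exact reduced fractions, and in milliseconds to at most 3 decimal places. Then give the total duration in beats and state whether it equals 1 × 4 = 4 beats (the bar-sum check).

1) 0.0ms=0b +1600.0ms=8/3b
2) 1600.0ms=8/3b +800.0ms=4/3b
Σ=4b of 4 (100bpm 4/4) — PASS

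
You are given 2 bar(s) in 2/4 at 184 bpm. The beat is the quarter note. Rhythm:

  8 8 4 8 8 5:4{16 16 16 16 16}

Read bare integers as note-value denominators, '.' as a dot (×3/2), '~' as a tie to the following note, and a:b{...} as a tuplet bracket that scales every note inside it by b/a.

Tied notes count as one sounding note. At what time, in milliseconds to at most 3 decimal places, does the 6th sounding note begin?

note 6 onset = 3b = 978.261ms

1. 0.0ms @ 0 + 163.043ms (1/2)
2. 163.043ms @ 1/2 + 163.043ms (1/2)
3. 326.087ms @ 1 + 326.087ms (1)
4. 652.174ms @ 2 + 163.043ms (1/2)
5. 815.217ms @ 5/2 + 163.043ms (1/2)
6. 978.261ms @ 3 + 65.217ms (1/5)
7. 1043.478ms @ 16/5 + 65.217ms (1/5)
8. 1108.696ms @ 17/5 + 65.217ms (1/5)
9. 1173.913ms @ 18/5 + 65.217ms (1/5)
10. 1239.13ms @ 19/5 + 65.217ms (1/5)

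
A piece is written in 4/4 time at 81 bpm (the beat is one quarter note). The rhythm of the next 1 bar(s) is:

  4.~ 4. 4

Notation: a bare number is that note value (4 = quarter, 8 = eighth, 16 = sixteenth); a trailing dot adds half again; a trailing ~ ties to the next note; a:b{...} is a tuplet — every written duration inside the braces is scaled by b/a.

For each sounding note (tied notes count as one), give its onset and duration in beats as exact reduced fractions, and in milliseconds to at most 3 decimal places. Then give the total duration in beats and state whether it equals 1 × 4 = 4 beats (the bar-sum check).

1) 0.0ms=0b +2222.222ms=3b
2) 2222.222ms=3b +740.741ms=1b
Σ=4b of 4 (81bpm 4/4) — PASS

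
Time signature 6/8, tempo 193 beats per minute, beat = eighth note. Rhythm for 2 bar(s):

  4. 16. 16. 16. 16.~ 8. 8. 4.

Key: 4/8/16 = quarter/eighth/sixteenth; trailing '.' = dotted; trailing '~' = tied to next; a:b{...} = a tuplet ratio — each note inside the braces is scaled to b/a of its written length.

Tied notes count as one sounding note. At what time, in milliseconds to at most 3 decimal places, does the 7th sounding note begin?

1. 0.0ms @ 0 + 932.642ms (3)
2. 932.642ms @ 3 + 233.161ms (3/4)
3. 1165.803ms @ 15/4 + 233.161ms (3/4)
4. 1398.964ms @ 9/2 + 233.161ms (3/4)
5. 1632.124ms @ 21/4 + 699.482ms (9/4)
6. 2331.606ms @ 15/2 + 466.321ms (3/2)
7. 2797.927ms @ 9 + 932.642ms (3)

note 7 onset = 9b = 2797.927ms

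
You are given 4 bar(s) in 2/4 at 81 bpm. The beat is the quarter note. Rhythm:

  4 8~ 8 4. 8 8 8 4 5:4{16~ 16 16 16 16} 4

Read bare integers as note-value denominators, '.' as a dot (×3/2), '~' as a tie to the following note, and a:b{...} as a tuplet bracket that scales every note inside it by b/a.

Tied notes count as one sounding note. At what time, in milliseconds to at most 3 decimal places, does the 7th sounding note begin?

note 7 onset = 5b = 3703.704ms

1. 0.0ms @ 0 + 740.741ms (1)
2. 740.741ms @ 1 + 740.741ms (1)
3. 1481.481ms @ 2 + 1111.111ms (3/2)
4. 2592.593ms @ 7/2 + 370.37ms (1/2)
5. 2962.963ms @ 4 + 370.37ms (1/2)
6. 3333.333ms @ 9/2 + 370.37ms (1/2)
7. 3703.704ms @ 5 + 740.741ms (1)
8. 4444.444ms @ 6 + 296.296ms (2/5)
9. 4740.741ms @ 32/5 + 148.148ms (1/5)
10. 4888.889ms @ 33/5 + 148.148ms (1/5)
11. 5037.037ms @ 34/5 + 148.148ms (1/5)
12. 5185.185ms @ 7 + 740.741ms (1)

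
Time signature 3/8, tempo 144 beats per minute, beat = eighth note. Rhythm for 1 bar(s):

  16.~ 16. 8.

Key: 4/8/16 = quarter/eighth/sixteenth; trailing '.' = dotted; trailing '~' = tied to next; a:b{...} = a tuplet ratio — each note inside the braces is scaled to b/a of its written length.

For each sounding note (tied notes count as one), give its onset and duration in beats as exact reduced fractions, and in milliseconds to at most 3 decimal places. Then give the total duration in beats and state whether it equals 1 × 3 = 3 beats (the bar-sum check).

1) 0.0ms=0b +625.0ms=3/2b
2) 625.0ms=3/2b +625.0ms=3/2b
Σ=3b of 3 (144bpm 3/8) — PASS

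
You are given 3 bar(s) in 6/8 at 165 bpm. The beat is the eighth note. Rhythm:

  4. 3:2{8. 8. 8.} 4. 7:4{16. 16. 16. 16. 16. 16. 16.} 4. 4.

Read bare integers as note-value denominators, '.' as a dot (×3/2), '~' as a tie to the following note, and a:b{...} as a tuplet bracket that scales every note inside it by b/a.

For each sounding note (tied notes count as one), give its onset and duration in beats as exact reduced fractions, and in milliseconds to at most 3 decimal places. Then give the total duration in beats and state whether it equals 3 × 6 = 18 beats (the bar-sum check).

1) 0.0ms=0b +1090.909ms=3b
2) 1090.909ms=3b +363.636ms=1b
3) 1454.545ms=4b +363.636ms=1b
4) 1818.182ms=5b +363.636ms=1b
5) 2181.818ms=6b +1090.909ms=3b
6) 3272.727ms=9b +155.844ms=3/7b
7) 3428.571ms=66/7b +155.844ms=3/7b
8) 3584.416ms=69/7b +155.844ms=3/7b
9) 3740.26ms=72/7b +155.844ms=3/7b
10) 3896.104ms=75/7b +155.844ms=3/7b
11) 4051.948ms=78/7b +155.844ms=3/7b
12) 4207.792ms=81/7b +155.844ms=3/7b
13) 4363.636ms=12b +1090.909ms=3b
14) 5454.545ms=15b +1090.909ms=3b
Σ=18b of 18 (165bpm 6/8) — PASS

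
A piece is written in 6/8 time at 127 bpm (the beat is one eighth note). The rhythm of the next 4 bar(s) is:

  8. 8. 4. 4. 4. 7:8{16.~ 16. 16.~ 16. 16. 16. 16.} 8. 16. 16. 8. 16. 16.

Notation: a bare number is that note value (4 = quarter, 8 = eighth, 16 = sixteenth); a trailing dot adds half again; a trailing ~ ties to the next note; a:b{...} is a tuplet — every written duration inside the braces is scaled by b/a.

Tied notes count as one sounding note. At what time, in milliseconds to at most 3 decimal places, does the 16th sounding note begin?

note 16 onset = 93/4b = 10984.252ms

1. 0.0ms @ 0 + 708.661ms (3/2)
2. 708.661ms @ 3/2 + 708.661ms (3/2)
3. 1417.323ms @ 3 + 1417.323ms (3)
4. 2834.646ms @ 6 + 1417.323ms (3)
5. 4251.969ms @ 9 + 1417.323ms (3)
6. 5669.291ms @ 12 + 809.899ms (12/7)
7. 6479.19ms @ 96/7 + 809.899ms (12/7)
8. 7289.089ms @ 108/7 + 404.949ms (6/7)
9. 7694.038ms @ 114/7 + 404.949ms (6/7)
10. 8098.988ms @ 120/7 + 404.949ms (6/7)
11. 8503.937ms @ 18 + 708.661ms (3/2)
12. 9212.598ms @ 39/2 + 354.331ms (3/4)
13. 9566.929ms @ 81/4 + 354.331ms (3/4)
14. 9921.26ms @ 21 + 708.661ms (3/2)
15. 10629.921ms @ 45/2 + 354.331ms (3/4)
16. 10984.252ms @ 93/4 + 354.331ms (3/4)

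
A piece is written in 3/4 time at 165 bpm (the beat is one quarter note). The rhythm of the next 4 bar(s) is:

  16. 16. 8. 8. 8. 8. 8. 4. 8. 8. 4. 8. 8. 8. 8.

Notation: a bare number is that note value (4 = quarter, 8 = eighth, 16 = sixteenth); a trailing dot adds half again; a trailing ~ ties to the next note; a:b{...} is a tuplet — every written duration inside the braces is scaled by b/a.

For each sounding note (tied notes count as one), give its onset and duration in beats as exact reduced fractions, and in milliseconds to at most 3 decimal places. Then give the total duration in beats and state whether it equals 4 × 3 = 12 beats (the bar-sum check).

1) 0.0ms=0b +136.364ms=3/8b
2) 136.364ms=3/8b +136.364ms=3/8b
3) 272.727ms=3/4b +272.727ms=3/4b
4) 545.455ms=3/2b +272.727ms=3/4b
5) 818.182ms=9/4b +272.727ms=3/4b
6) 1090.909ms=3b +272.727ms=3/4b
7) 1363.636ms=15/4b +272.727ms=3/4b
8) 1636.364ms=9/2b +545.455ms=3/2b
9) 2181.818ms=6b +272.727ms=3/4b
10) 2454.545ms=27/4b +272.727ms=3/4b
11) 2727.273ms=15/2b +545.455ms=3/2b
12) 3272.727ms=9b +272.727ms=3/4b
13) 3545.455ms=39/4b +272.727ms=3/4b
14) 3818.182ms=21/2b +272.727ms=3/4b
15) 4090.909ms=45/4b +272.727ms=3/4b
Σ=12b of 12 (165bpm 3/4) — PASS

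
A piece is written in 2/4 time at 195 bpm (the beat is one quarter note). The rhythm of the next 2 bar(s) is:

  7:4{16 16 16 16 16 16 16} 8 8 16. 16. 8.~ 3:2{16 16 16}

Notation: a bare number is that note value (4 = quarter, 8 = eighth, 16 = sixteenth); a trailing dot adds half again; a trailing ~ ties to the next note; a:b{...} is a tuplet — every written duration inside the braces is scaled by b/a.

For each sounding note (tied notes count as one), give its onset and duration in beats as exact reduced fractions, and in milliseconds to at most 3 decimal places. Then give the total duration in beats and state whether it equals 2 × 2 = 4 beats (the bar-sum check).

1) 0.0ms=0b +43.956ms=1/7b
2) 43.956ms=1/7b +43.956ms=1/7b
3) 87.912ms=2/7b +43.956ms=1/7b
4) 131.868ms=3/7b +43.956ms=1/7b
5) 175.824ms=4/7b +43.956ms=1/7b
6) 219.78ms=5/7b +43.956ms=1/7b
7) 263.736ms=6/7b +43.956ms=1/7b
8) 307.692ms=1b +153.846ms=1/2b
9) 461.538ms=3/2b +153.846ms=1/2b
10) 615.385ms=2b +115.385ms=3/8b
11) 730.769ms=19/8b +115.385ms=3/8b
12) 846.154ms=11/4b +282.051ms=11/12b
13) 1128.205ms=11/3b +51.282ms=1/6b
14) 1179.487ms=23/6b +51.282ms=1/6b
Σ=4b of 4 (195bpm 2/4) — PASS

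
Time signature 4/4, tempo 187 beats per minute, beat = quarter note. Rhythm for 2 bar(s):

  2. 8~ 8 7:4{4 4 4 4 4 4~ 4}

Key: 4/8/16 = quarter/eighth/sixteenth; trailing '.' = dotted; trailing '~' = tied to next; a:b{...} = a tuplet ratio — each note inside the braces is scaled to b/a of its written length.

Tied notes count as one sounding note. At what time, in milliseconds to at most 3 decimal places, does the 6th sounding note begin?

note 6 onset = 40/7b = 1833.461ms

1. 0.0ms @ 0 + 962.567ms (3)
2. 962.567ms @ 3 + 320.856ms (1)
3. 1283.422ms @ 4 + 183.346ms (4/7)
4. 1466.769ms @ 32/7 + 183.346ms (4/7)
5. 1650.115ms @ 36/7 + 183.346ms (4/7)
6. 1833.461ms @ 40/7 + 183.346ms (4/7)
7. 2016.807ms @ 44/7 + 183.346ms (4/7)
8. 2200.153ms @ 48/7 + 366.692ms (8/7)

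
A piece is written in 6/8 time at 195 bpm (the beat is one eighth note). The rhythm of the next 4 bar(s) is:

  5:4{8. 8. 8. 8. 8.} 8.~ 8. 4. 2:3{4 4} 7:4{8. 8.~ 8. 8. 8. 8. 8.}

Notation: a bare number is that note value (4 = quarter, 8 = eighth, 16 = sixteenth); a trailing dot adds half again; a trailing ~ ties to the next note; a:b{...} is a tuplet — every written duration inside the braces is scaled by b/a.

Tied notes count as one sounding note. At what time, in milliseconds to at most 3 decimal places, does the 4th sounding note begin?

note 4 onset = 18/5b = 1107.692ms

1. 0.0ms @ 0 + 369.231ms (6/5)
2. 369.231ms @ 6/5 + 369.231ms (6/5)
3. 738.462ms @ 12/5 + 369.231ms (6/5)
4. 1107.692ms @ 18/5 + 369.231ms (6/5)
5. 1476.923ms @ 24/5 + 369.231ms (6/5)
6. 1846.154ms @ 6 + 923.077ms (3)
7. 2769.231ms @ 9 + 923.077ms (3)
8. 3692.308ms @ 12 + 923.077ms (3)
9. 4615.385ms @ 15 + 923.077ms (3)
10. 5538.462ms @ 18 + 263.736ms (6/7)
11. 5802.198ms @ 132/7 + 527.473ms (12/7)
12. 6329.67ms @ 144/7 + 263.736ms (6/7)
13. 6593.407ms @ 150/7 + 263.736ms (6/7)
14. 6857.143ms @ 156/7 + 263.736ms (6/7)
15. 7120.879ms @ 162/7 + 263.736ms (6/7)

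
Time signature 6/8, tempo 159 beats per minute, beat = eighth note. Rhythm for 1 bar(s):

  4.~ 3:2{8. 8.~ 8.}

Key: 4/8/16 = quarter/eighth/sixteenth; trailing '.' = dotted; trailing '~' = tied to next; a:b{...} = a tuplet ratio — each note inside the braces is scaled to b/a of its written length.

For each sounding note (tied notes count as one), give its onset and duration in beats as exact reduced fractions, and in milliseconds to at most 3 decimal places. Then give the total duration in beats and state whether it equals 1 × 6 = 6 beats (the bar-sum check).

1) 0.0ms=0b +1509.434ms=4b
2) 1509.434ms=4b +754.717ms=2b
Σ=6b of 6 (159bpm 6/8) — PASS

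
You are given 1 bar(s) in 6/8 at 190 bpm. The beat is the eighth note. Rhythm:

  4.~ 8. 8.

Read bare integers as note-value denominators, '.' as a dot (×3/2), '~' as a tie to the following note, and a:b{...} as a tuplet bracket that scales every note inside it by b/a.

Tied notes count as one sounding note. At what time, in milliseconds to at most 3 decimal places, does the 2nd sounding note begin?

1. 0.0ms @ 0 + 1421.053ms (9/2)
2. 1421.053ms @ 9/2 + 473.684ms (3/2)

note 2 onset = 9/2b = 1421.053ms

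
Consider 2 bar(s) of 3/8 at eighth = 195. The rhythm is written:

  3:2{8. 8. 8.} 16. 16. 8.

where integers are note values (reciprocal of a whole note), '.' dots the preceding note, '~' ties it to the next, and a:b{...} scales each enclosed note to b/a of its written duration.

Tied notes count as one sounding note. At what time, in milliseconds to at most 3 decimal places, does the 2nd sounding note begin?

1. 0.0ms @ 0 + 307.692ms (1)
2. 307.692ms @ 1 + 307.692ms (1)
3. 615.385ms @ 2 + 307.692ms (1)
4. 923.077ms @ 3 + 230.769ms (3/4)
5. 1153.846ms @ 15/4 + 230.769ms (3/4)
6. 1384.615ms @ 9/2 + 461.538ms (3/2)

note 2 onset = 1b = 307.692ms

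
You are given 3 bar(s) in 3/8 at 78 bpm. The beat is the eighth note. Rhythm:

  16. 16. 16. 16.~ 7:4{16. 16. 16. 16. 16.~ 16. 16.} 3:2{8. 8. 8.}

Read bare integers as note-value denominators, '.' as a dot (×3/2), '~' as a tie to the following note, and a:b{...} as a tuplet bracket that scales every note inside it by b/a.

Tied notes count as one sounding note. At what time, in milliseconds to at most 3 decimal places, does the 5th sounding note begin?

1. 0.0ms @ 0 + 576.923ms (3/4)
2. 576.923ms @ 3/4 + 576.923ms (3/4)
3. 1153.846ms @ 3/2 + 576.923ms (3/4)
4. 1730.769ms @ 9/4 + 906.593ms (33/28)
5. 2637.363ms @ 24/7 + 329.67ms (3/7)
6. 2967.033ms @ 27/7 + 329.67ms (3/7)
7. 3296.703ms @ 30/7 + 329.67ms (3/7)
8. 3626.374ms @ 33/7 + 659.341ms (6/7)
9. 4285.714ms @ 39/7 + 329.67ms (3/7)
10. 4615.385ms @ 6 + 769.231ms (1)
11. 5384.615ms @ 7 + 769.231ms (1)
12. 6153.846ms @ 8 + 769.231ms (1)

note 5 onset = 24/7b = 2637.363ms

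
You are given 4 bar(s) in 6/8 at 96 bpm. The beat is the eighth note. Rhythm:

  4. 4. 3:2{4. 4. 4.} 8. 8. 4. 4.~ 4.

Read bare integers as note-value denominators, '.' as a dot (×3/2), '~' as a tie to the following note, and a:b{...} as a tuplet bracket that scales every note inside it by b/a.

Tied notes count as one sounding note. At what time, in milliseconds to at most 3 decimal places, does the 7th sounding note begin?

1. 0.0ms @ 0 + 1875.0ms (3)
2. 1875.0ms @ 3 + 1875.0ms (3)
3. 3750.0ms @ 6 + 1250.0ms (2)
4. 5000.0ms @ 8 + 1250.0ms (2)
5. 6250.0ms @ 10 + 1250.0ms (2)
6. 7500.0ms @ 12 + 937.5ms (3/2)
7. 8437.5ms @ 27/2 + 937.5ms (3/2)
8. 9375.0ms @ 15 + 1875.0ms (3)
9. 11250.0ms @ 18 + 3750.0ms (6)

note 7 onset = 27/2b = 8437.5ms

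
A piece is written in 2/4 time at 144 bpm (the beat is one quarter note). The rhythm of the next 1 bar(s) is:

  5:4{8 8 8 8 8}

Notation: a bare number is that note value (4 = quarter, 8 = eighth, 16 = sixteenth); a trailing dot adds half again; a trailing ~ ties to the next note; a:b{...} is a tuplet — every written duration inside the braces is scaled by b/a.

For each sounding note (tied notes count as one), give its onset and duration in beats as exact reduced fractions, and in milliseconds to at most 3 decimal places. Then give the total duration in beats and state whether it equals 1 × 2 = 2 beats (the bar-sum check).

1) 0.0ms=0b +166.667ms=2/5b
2) 166.667ms=2/5b +166.667ms=2/5b
3) 333.333ms=4/5b +166.667ms=2/5b
4) 500.0ms=6/5b +166.667ms=2/5b
5) 666.667ms=8/5b +166.667ms=2/5b
Σ=2b of 2 (144bpm 2/4) — PASS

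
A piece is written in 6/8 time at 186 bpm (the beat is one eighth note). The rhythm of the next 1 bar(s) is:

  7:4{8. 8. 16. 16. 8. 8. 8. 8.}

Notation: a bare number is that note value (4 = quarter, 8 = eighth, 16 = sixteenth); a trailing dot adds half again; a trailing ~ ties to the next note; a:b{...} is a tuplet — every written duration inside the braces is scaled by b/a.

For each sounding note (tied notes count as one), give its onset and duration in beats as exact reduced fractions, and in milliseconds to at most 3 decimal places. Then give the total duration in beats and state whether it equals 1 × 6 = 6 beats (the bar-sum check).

1) 0.0ms=0b +276.498ms=6/7b
2) 276.498ms=6/7b +276.498ms=6/7b
3) 552.995ms=12/7b +138.249ms=3/7b
4) 691.244ms=15/7b +138.249ms=3/7b
5) 829.493ms=18/7b +276.498ms=6/7b
6) 1105.991ms=24/7b +276.498ms=6/7b
7) 1382.488ms=30/7b +276.498ms=6/7b
8) 1658.986ms=36/7b +276.498ms=6/7b
Σ=6b of 6 (186bpm 6/8) — PASS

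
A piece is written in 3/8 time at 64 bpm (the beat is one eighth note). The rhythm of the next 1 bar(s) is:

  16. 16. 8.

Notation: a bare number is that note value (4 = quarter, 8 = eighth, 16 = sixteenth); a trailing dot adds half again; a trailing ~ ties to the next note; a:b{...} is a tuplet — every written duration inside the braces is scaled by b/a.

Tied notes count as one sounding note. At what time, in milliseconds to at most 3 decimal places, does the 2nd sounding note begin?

1. 0.0ms @ 0 + 703.125ms (3/4)
2. 703.125ms @ 3/4 + 703.125ms (3/4)
3. 1406.25ms @ 3/2 + 1406.25ms (3/2)

note 2 onset = 3/4b = 703.125ms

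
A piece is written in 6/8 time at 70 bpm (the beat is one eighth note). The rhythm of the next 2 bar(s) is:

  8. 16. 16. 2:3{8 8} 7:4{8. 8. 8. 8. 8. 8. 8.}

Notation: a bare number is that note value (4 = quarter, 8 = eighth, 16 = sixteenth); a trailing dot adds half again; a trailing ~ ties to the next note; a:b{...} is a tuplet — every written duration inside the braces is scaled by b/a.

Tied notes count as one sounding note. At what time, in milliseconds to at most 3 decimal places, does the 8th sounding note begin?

1. 0.0ms @ 0 + 1285.714ms (3/2)
2. 1285.714ms @ 3/2 + 642.857ms (3/4)
3. 1928.571ms @ 9/4 + 642.857ms (3/4)
4. 2571.429ms @ 3 + 1285.714ms (3/2)
5. 3857.143ms @ 9/2 + 1285.714ms (3/2)
6. 5142.857ms @ 6 + 734.694ms (6/7)
7. 5877.551ms @ 48/7 + 734.694ms (6/7)
8. 6612.245ms @ 54/7 + 734.694ms (6/7)
9. 7346.939ms @ 60/7 + 734.694ms (6/7)
10. 8081.633ms @ 66/7 + 734.694ms (6/7)
11. 8816.327ms @ 72/7 + 734.694ms (6/7)
12. 9551.02ms @ 78/7 + 734.694ms (6/7)

note 8 onset = 54/7b = 6612.245ms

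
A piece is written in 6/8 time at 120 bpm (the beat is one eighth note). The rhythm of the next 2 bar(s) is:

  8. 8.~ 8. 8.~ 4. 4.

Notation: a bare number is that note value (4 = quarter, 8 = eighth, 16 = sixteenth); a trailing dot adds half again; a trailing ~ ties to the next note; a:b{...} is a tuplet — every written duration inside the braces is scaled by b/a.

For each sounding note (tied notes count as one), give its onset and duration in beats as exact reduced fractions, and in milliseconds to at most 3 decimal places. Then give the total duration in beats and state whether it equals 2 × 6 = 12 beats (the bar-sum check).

1) 0.0ms=0b +750.0ms=3/2b
2) 750.0ms=3/2b +1500.0ms=3b
3) 2250.0ms=9/2b +2250.0ms=9/2b
4) 4500.0ms=9b +1500.0ms=3b
Σ=12b of 12 (120bpm 6/8) — PASS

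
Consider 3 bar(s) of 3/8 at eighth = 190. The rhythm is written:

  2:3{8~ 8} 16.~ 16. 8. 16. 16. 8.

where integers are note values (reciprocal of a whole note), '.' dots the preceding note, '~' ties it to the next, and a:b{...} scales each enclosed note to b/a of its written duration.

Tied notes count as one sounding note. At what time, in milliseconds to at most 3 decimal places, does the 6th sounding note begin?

note 6 onset = 15/2b = 2368.421ms

1. 0.0ms @ 0 + 947.368ms (3)
2. 947.368ms @ 3 + 473.684ms (3/2)
3. 1421.053ms @ 9/2 + 473.684ms (3/2)
4. 1894.737ms @ 6 + 236.842ms (3/4)
5. 2131.579ms @ 27/4 + 236.842ms (3/4)
6. 2368.421ms @ 15/2 + 473.684ms (3/2)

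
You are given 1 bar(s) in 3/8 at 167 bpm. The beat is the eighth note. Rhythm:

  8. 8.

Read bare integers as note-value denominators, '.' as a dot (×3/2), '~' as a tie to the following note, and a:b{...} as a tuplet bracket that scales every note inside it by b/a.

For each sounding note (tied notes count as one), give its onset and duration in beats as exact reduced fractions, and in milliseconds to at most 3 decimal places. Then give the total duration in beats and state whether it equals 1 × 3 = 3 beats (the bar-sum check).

1) 0.0ms=0b +538.922ms=3/2b
2) 538.922ms=3/2b +538.922ms=3/2b
Σ=3b of 3 (167bpm 3/8) — PASS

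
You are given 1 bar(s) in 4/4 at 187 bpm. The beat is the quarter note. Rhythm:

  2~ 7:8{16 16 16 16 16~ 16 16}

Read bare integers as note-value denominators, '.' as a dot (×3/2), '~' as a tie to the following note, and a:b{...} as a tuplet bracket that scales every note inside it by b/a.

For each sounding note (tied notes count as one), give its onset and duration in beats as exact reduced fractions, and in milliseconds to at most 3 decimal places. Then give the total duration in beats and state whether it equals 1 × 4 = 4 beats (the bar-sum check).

1) 0.0ms=0b +733.384ms=16/7b
2) 733.384ms=16/7b +91.673ms=2/7b
3) 825.057ms=18/7b +91.673ms=2/7b
4) 916.73ms=20/7b +91.673ms=2/7b
5) 1008.403ms=22/7b +183.346ms=4/7b
6) 1191.749ms=26/7b +91.673ms=2/7b
Σ=4b of 4 (187bpm 4/4) — PASS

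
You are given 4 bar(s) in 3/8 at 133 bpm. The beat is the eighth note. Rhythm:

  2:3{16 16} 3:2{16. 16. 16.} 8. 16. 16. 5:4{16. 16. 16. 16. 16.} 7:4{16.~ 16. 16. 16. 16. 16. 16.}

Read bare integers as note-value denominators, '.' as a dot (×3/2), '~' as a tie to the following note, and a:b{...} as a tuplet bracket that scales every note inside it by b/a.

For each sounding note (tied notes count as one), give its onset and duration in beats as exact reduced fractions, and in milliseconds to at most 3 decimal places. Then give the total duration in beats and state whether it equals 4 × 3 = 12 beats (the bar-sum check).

1) 0.0ms=0b +338.346ms=3/4b
2) 338.346ms=3/4b +338.346ms=3/4b
3) 676.692ms=3/2b +225.564ms=1/2b
4) 902.256ms=2b +225.564ms=1/2b
5) 1127.82ms=5/2b +225.564ms=1/2b
6) 1353.383ms=3b +676.692ms=3/2b
7) 2030.075ms=9/2b +338.346ms=3/4b
8) 2368.421ms=21/4b +338.346ms=3/4b
9) 2706.767ms=6b +270.677ms=3/5b
10) 2977.444ms=33/5b +270.677ms=3/5b
11) 3248.12ms=36/5b +270.677ms=3/5b
12) 3518.797ms=39/5b +270.677ms=3/5b
13) 3789.474ms=42/5b +270.677ms=3/5b
14) 4060.15ms=9b +386.681ms=6/7b
15) 4446.831ms=69/7b +193.34ms=3/7b
16) 4640.172ms=72/7b +193.34ms=3/7b
17) 4833.512ms=75/7b +193.34ms=3/7b
18) 5026.853ms=78/7b +193.34ms=3/7b
19) 5220.193ms=81/7b +193.34ms=3/7b
Σ=12b of 12 (133bpm 3/8) — PASS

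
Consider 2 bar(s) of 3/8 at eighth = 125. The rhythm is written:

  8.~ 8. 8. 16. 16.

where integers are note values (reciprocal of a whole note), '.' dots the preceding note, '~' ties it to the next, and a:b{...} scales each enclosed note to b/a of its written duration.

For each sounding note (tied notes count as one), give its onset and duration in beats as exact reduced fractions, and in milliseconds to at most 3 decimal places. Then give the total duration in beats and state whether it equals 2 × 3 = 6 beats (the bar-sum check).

1) 0.0ms=0b +1440.0ms=3b
2) 1440.0ms=3b +720.0ms=3/2b
3) 2160.0ms=9/2b +360.0ms=3/4b
4) 2520.0ms=21/4b +360.0ms=3/4b
Σ=6b of 6 (125bpm 3/8) — PASS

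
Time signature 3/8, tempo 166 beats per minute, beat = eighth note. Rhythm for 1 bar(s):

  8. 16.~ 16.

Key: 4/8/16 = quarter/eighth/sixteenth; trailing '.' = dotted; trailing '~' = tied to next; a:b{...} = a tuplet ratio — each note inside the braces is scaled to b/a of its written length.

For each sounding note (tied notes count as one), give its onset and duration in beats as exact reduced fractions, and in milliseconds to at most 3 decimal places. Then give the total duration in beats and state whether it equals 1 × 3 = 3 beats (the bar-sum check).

1) 0.0ms=0b +542.169ms=3/2b
2) 542.169ms=3/2b +542.169ms=3/2b
Σ=3b of 3 (166bpm 3/8) — PASS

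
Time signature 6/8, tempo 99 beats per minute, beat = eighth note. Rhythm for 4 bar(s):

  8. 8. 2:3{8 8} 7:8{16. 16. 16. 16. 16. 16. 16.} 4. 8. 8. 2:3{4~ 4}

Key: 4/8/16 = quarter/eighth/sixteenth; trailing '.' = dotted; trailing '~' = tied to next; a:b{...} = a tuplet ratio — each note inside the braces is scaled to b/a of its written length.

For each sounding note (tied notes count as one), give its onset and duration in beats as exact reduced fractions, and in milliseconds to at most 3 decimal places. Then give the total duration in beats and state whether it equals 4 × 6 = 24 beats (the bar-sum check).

1) 0.0ms=0b +909.091ms=3/2b
2) 909.091ms=3/2b +909.091ms=3/2b
3) 1818.182ms=3b +909.091ms=3/2b
4) 2727.273ms=9/2b +909.091ms=3/2b
5) 3636.364ms=6b +519.481ms=6/7b
6) 4155.844ms=48/7b +519.481ms=6/7b
7) 4675.325ms=54/7b +519.481ms=6/7b
8) 5194.805ms=60/7b +519.481ms=6/7b
9) 5714.286ms=66/7b +519.481ms=6/7b
10) 6233.766ms=72/7b +519.481ms=6/7b
11) 6753.247ms=78/7b +519.481ms=6/7b
12) 7272.727ms=12b +1818.182ms=3b
13) 9090.909ms=15b +909.091ms=3/2b
14) 10000.0ms=33/2b +909.091ms=3/2b
15) 10909.091ms=18b +3636.364ms=6b
Σ=24b of 24 (99bpm 6/8) — PASS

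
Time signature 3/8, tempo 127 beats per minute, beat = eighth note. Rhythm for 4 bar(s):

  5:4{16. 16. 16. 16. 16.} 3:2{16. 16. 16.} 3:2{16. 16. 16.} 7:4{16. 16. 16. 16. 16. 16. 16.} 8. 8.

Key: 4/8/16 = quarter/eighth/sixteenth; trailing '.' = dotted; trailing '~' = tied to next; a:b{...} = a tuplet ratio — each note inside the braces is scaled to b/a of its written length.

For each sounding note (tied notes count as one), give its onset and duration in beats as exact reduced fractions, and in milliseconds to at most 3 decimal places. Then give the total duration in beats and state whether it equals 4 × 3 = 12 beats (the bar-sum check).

1) 0.0ms=0b +283.465ms=3/5b
2) 283.465ms=3/5b +283.465ms=3/5b
3) 566.929ms=6/5b +283.465ms=3/5b
4) 850.394ms=9/5b +283.465ms=3/5b
5) 1133.858ms=12/5b +283.465ms=3/5b
6) 1417.323ms=3b +236.22ms=1/2b
7) 1653.543ms=7/2b +236.22ms=1/2b
8) 1889.764ms=4b +236.22ms=1/2b
9) 2125.984ms=9/2b +236.22ms=1/2b
10) 2362.205ms=5b +236.22ms=1/2b
11) 2598.425ms=11/2b +236.22ms=1/2b
12) 2834.646ms=6b +202.475ms=3/7b
13) 3037.12ms=45/7b +202.475ms=3/7b
14) 3239.595ms=48/7b +202.475ms=3/7b
15) 3442.07ms=51/7b +202.475ms=3/7b
16) 3644.544ms=54/7b +202.475ms=3/7b
17) 3847.019ms=57/7b +202.475ms=3/7b
18) 4049.494ms=60/7b +202.475ms=3/7b
19) 4251.969ms=9b +708.661ms=3/2b
20) 4960.63ms=21/2b +708.661ms=3/2b
Σ=12b of 12 (127bpm 3/8) — PASS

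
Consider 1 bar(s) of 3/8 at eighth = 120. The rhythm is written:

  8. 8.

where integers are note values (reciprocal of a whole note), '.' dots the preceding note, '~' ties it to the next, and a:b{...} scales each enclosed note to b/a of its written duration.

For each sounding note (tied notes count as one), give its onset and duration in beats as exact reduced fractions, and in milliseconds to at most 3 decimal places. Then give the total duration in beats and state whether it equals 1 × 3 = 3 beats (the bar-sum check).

1) 0.0ms=0b +750.0ms=3/2b
2) 750.0ms=3/2b +750.0ms=3/2b
Σ=3b of 3 (120bpm 3/8) — PASS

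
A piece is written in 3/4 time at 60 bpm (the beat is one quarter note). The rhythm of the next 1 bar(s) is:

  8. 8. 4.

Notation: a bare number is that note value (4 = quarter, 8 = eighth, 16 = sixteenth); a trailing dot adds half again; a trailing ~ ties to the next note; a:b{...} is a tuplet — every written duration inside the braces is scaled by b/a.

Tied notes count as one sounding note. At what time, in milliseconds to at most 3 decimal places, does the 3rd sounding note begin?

1. 0.0ms @ 0 + 750.0ms (3/4)
2. 750.0ms @ 3/4 + 750.0ms (3/4)
3. 1500.0ms @ 3/2 + 1500.0ms (3/2)

note 3 onset = 3/2b = 1500.0ms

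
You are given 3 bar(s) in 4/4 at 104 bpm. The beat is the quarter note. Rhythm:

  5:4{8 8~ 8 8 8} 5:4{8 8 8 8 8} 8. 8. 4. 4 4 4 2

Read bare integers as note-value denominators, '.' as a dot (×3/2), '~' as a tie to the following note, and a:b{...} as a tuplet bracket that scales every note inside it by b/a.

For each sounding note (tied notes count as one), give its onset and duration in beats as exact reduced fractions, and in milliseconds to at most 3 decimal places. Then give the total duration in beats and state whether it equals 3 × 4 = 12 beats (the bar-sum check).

1) 0.0ms=0b +230.769ms=2/5b
2) 230.769ms=2/5b +461.538ms=4/5b
3) 692.308ms=6/5b +230.769ms=2/5b
4) 923.077ms=8/5b +230.769ms=2/5b
5) 1153.846ms=2b +230.769ms=2/5b
6) 1384.615ms=12/5b +230.769ms=2/5b
7) 1615.385ms=14/5b +230.769ms=2/5b
8) 1846.154ms=16/5b +230.769ms=2/5b
9) 2076.923ms=18/5b +230.769ms=2/5b
10) 2307.692ms=4b +432.692ms=3/4b
11) 2740.385ms=19/4b +432.692ms=3/4b
12) 3173.077ms=11/2b +865.385ms=3/2b
13) 4038.462ms=7b +576.923ms=1b
14) 4615.385ms=8b +576.923ms=1b
15) 5192.308ms=9b +576.923ms=1b
16) 5769.231ms=10b +1153.846ms=2b
Σ=12b of 12 (104bpm 4/4) — PASS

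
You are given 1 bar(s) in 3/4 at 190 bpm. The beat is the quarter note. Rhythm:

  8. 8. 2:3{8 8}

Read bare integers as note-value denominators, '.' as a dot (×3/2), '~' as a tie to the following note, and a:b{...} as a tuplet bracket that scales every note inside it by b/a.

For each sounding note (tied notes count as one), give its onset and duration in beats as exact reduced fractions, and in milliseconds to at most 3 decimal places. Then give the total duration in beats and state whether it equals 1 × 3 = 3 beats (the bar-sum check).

1) 0.0ms=0b +236.842ms=3/4b
2) 236.842ms=3/4b +236.842ms=3/4b
3) 473.684ms=3/2b +236.842ms=3/4b
4) 710.526ms=9/4b +236.842ms=3/4b
Σ=3b of 3 (190bpm 3/4) — PASS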